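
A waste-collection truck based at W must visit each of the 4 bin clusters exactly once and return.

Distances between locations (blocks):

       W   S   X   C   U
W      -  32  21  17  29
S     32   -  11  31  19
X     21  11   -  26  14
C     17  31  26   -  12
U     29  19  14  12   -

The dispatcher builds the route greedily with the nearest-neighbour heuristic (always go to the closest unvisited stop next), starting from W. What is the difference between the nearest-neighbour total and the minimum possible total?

W: C=17, X=21, U=29, S=32 ⇒ C
C: U=12, X=26, S=31 ⇒ U
U: X=14, S=19 ⇒ X
X: S=11 ⇒ S
NN route W → C → U → X → S → W costs 86.
Optimal: W → X → S → U → C → W costs 80 (by enumerating all 12 distinct tours).
Excess = 86 − 80 = 6.

The nearest-neighbour route is 6 blocks longer than optimal.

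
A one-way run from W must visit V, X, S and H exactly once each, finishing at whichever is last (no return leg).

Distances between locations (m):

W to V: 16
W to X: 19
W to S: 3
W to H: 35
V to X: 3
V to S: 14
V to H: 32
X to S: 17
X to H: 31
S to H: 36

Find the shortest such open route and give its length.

51 m — the minimum one-way total.

There are 4! = 24 possible orderings.
W → V → X → S → H: 16+3+17+36 = 72
W → V → X → H → S: 16+3+31+36 = 86
W → V → S → X → H: 16+14+17+31 = 78
W → V → S → H → X: 16+14+36+31 = 97
W → V → H → X → S: 16+32+31+17 = 96
W → V → H → S → X: 16+32+36+17 = 101
W → X → V → S → H: 19+3+14+36 = 72
W → X → V → H → S: 19+3+32+36 = 90
W → X → S → V → H: 19+17+14+32 = 82
W → X → S → H → V: 19+17+36+32 = 104
W → X → H → V → S: 19+31+32+14 = 96
W → X → H → S → V: 19+31+36+14 = 100
W → S → V → X → H: 3+14+3+31 = 51
W → S → V → H → X: 3+14+32+31 = 80
… (10 more)
The minimum is 51.
One shortest path: W → S → V → X → H.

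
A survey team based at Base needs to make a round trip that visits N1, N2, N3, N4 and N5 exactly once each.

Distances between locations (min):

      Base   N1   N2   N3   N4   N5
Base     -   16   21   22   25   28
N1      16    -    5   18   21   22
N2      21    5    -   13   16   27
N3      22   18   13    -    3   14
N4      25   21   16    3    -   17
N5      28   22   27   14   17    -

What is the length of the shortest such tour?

With 5 stops there are 5!/2 = 60 distinct round trips (a route and its reverse cost the same).
Base-N1-N2-N3-N4-N5-Base: 16+5+13+3+17+28 = 82
Base-N1-N2-N3-N5-N4-Base: 16+5+13+14+17+25 = 90
Base-N1-N2-N4-N3-N5-Base: 16+5+16+3+14+28 = 82
Base-N1-N2-N4-N5-N3-Base: 16+5+16+17+14+22 = 90
Base-N1-N2-N5-N3-N4-Base: 16+5+27+14+3+25 = 90
Base-N1-N2-N5-N4-N3-Base: 16+5+27+17+3+22 = 90
Base-N1-N3-N2-N4-N5-Base: 16+18+13+16+17+28 = 108
Base-N1-N3-N2-N5-N4-Base: 16+18+13+27+17+25 = 116
Base-N1-N3-N4-N2-N5-Base: 16+18+3+16+27+28 = 108
Base-N1-N3-N4-N5-N2-Base: 16+18+3+17+27+21 = 102
Base-N1-N3-N5-N2-N4-Base: 16+18+14+27+16+25 = 116
Base-N1-N3-N5-N4-N2-Base: 16+18+14+17+16+21 = 102
Base-N1-N4-N2-N3-N5-Base: 16+21+16+13+14+28 = 108
Base-N1-N4-N2-N5-N3-Base: 16+21+16+27+14+22 = 116
… (46 more)
The minimum is 82.
One optimal route: Base → N1 → N2 → N3 → N4 → N5 → Base (or its reverse).

Shortest round trip = 82 min.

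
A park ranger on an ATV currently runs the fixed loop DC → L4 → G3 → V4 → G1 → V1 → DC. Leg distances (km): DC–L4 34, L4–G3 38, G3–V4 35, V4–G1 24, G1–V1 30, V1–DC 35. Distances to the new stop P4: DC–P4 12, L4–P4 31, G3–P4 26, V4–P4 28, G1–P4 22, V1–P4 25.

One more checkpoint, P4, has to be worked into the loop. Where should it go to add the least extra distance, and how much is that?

Insertion cost between consecutive stops i–j is d(i,P4) + d(P4,j) − d(i,j):
  between DC and L4: 12 + 31 − 34 = 9
  between L4 and G3: 31 + 26 − 38 = 19
  between G3 and V4: 26 + 28 − 35 = 19
  between V4 and G1: 28 + 22 − 24 = 26
  between G1 and V1: 22 + 25 − 30 = 17
  between V1 and DC: 25 + 12 − 35 = 2
Cheapest insertion is between V1 and DC, adding 2.
New total = 196 + 2 = 198.

Adding 2 km by placing P4 on the V1–DC leg.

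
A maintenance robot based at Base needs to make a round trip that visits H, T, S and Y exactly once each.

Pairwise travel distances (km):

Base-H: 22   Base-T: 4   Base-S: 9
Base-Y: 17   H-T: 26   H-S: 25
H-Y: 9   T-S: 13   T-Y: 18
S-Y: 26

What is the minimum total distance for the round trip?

There are 12 distinct closed tours to check (reversals are equivalent).
Base→H→T→S→Y→Base: 22+26+13+26+17 = 104
Base→H→T→Y→S→Base: 22+26+18+26+9 = 101
Base→H→S→T→Y→Base: 22+25+13+18+17 = 95
Base→H→S→Y→T→Base: 22+25+26+18+4 = 95
Base→H→Y→T→S→Base: 22+9+18+13+9 = 71
Base→H→Y→S→T→Base: 22+9+26+13+4 = 74
Base→T→H→S→Y→Base: 4+26+25+26+17 = 98
Base→T→H→Y→S→Base: 4+26+9+26+9 = 74
Base→T→S→H→Y→Base: 4+13+25+9+17 = 68
Base→T→Y→H→S→Base: 4+18+9+25+9 = 65
Base→S→H→T→Y→Base: 9+25+26+18+17 = 95
Base→S→T→H→Y→Base: 9+13+26+9+17 = 74
The minimum is 65.
One optimal route: Base → T → Y → H → S → Base (or its reverse).

Minimum total distance: 65 km.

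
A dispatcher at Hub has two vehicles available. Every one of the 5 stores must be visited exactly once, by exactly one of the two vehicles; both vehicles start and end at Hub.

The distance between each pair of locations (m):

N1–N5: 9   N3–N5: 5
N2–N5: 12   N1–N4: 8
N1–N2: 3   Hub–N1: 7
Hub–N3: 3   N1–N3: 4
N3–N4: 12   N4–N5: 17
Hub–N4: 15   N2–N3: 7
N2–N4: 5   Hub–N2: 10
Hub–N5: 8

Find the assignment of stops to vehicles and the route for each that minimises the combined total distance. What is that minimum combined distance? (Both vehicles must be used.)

Minimum combined distance: 46 m.

Check every non-empty split of the stops between the two vehicles; for each half take its own optimal tour:
  {N1} + {N2, N3, N4, N5}: 14 + 40 = 54
  {N2} + {N1, N3, N4, N5}: 20 + 40 = 60
  {N1, N2} + {N3, N4, N5}: 20 + 40 = 60
  {N3} + {N1, N2, N4, N5}: 6 + 40 = 46
  {N1, N3} + {N2, N4, N5}: 14 + 40 = 54
  {N2, N3} + {N1, N4, N5}: 20 + 40 = 60
  … (15 splits in total)
Best: vehicle 1 Hub → N3 → Hub = 6; vehicle 2 Hub → N1 → N2 → N4 → N5 → Hub = 40; combined 46.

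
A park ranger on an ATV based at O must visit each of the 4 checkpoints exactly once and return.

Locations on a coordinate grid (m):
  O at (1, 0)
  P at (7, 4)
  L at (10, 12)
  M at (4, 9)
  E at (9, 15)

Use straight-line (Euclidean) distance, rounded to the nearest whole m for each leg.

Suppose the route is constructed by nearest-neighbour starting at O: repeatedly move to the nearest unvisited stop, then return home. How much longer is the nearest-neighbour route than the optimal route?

The nearest-neighbour route is 4 m longer than optimal.

From O: P=7, M=9, L=15, E=17 → choose P (7).
From P: M=6, L=9, E=11 → choose M (6).
From M: L=7, E=8 → choose L (7).
From L: E=3 → choose E (3).
NN route O → P → M → L → E → O costs 40.
Optimal: O → P → L → E → M → O costs 36 (by enumerating all 12 distinct tours).
Excess = 40 − 36 = 4.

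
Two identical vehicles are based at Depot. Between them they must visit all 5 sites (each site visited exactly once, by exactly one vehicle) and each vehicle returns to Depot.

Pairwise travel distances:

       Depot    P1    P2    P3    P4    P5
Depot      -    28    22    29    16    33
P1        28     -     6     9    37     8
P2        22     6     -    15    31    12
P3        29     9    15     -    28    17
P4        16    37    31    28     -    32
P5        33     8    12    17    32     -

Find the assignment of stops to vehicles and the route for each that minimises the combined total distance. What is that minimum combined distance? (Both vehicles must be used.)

Try each way of splitting the stops between the two vehicles (each non-empty) and, for each split, find the best tour for each vehicle:
  {P1} + {P2, P3, P4, P5}: 56 + 95 = 151
  {P2} + {P1, P3, P4, P5}: 44 + 94 = 138
  {P1, P2} + {P3, P4, P5}: 56 + 94 = 150
  {P3} + {P1, P2, P4, P5}: 58 + 84 = 142
  {P1, P3} + {P2, P4, P5}: 66 + 82 = 148
  {P2, P3} + {P1, P4, P5}: 66 + 84 = 150
  … (15 splits in total)
  {P4} + {P1, P2, P3, P5}: 32 + 80 = 112  ← best
Best: vehicle 1 Depot → P4 → Depot = 32; vehicle 2 Depot → P2 → P5 → P1 → P3 → Depot = 80; combined 112.

112 — the smallest possible combined total.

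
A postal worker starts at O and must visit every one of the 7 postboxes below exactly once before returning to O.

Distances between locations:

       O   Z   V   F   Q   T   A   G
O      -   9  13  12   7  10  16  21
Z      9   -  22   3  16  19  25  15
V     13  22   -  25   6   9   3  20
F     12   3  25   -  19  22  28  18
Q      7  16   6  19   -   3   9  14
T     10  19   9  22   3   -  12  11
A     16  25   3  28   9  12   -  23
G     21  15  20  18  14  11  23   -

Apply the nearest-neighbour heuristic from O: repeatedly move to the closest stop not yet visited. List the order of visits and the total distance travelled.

At O the remaining stops are Q 7, Z 9, T 10, F 12, V 13, A 16, G 21; go to Q.
At Q the remaining stops are T 3, V 6, A 9, G 14, Z 16, F 19; go to T.
At T the remaining stops are V 9, G 11, A 12, Z 19, F 22; go to V.
At V the remaining stops are A 3, G 20, Z 22, F 25; go to A.
At A the remaining stops are G 23, Z 25, F 28; go to G.
At G the remaining stops are Z 15, F 18; go to Z.
At Z the remaining stops are F 3; go to F.
Return F→O: 12.
Total = 7 + 3 + 9 + 3 + 23 + 15 + 3 + 12 = 75.

Total distance 75 via the nearest-neighbour route O → Q → T → V → A → G → Z → F → O.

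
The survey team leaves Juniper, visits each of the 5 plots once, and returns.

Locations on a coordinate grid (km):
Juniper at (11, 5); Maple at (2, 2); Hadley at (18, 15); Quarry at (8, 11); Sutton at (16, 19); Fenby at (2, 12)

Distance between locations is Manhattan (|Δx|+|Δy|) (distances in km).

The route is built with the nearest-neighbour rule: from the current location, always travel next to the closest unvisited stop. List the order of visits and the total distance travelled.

Nearest-neighbour total = 80 km; route Juniper → Quarry → Fenby → Maple → Hadley → Sutton → Juniper.

From Juniper: distances to unvisited — Quarry=9, Maple=12, Fenby=16, Hadley=17, Sutton=19. Nearest is Quarry (9).
From Quarry: distances to unvisited — Fenby=7, Hadley=14, Maple=15, Sutton=16. Nearest is Fenby (7).
From Fenby: distances to unvisited — Maple=10, Hadley=19, Sutton=21. Nearest is Maple (10).
From Maple: distances to unvisited — Hadley=29, Sutton=31. Nearest is Hadley (29).
From Hadley: distances to unvisited — Sutton=6. Nearest is Sutton (6).
Return Sutton→Juniper: 19.
Total = 9 + 7 + 10 + 29 + 6 + 19 = 80.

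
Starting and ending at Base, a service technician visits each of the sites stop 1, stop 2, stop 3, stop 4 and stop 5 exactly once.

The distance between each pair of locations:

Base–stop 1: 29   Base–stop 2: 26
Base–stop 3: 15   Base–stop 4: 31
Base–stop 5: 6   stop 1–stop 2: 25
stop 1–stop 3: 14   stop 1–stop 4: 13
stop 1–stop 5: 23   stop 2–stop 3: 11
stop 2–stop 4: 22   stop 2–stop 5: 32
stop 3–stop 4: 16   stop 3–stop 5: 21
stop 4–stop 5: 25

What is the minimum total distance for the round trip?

Minimum total distance: 90.

Base → stop 1 → stop 2 → stop 3 → stop 4 → stop 5 → Base: 29+25+11+16+25+6 = 112
Base → stop 1 → stop 2 → stop 3 → stop 5 → stop 4 → Base: 29+25+11+21+25+31 = 142
Base → stop 1 → stop 2 → stop 4 → stop 3 → stop 5 → Base: 29+25+22+16+21+6 = 119
Base → stop 1 → stop 2 → stop 4 → stop 5 → stop 3 → Base: 29+25+22+25+21+15 = 137
Base → stop 1 → stop 2 → stop 5 → stop 3 → stop 4 → Base: 29+25+32+21+16+31 = 154
Base → stop 1 → stop 2 → stop 5 → stop 4 → stop 3 → Base: 29+25+32+25+16+15 = 142
Base → stop 1 → stop 3 → stop 2 → stop 4 → stop 5 → Base: 29+14+11+22+25+6 = 107
Base → stop 1 → stop 3 → stop 2 → stop 5 → stop 4 → Base: 29+14+11+32+25+31 = 142
Base → stop 1 → stop 3 → stop 4 → stop 2 → stop 5 → Base: 29+14+16+22+32+6 = 119
Base → stop 1 → stop 3 → stop 4 → stop 5 → stop 2 → Base: 29+14+16+25+32+26 = 142
Base → stop 1 → stop 3 → stop 5 → stop 2 → stop 4 → Base: 29+14+21+32+22+31 = 149
Base → stop 1 → stop 3 → stop 5 → stop 4 → stop 2 → Base: 29+14+21+25+22+26 = 137
Base → stop 1 → stop 4 → stop 2 → stop 3 → stop 5 → Base: 29+13+22+11+21+6 = 102
Base → stop 1 → stop 4 → stop 2 → stop 5 → stop 3 → Base: 29+13+22+32+21+15 = 132
… (46 more)
Base → stop 3 → stop 2 → stop 4 → stop 1 → stop 5 → Base: 15+11+22+13+23+6 = 90  ← best
The minimum is 90.
One optimal route: Base → stop 3 → stop 2 → stop 4 → stop 1 → stop 5 → Base (or its reverse).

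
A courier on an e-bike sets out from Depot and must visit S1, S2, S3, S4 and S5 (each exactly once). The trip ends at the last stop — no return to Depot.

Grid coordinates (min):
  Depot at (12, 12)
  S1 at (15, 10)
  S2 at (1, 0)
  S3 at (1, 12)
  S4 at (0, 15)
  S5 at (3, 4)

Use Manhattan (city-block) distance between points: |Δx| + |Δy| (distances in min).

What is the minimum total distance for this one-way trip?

There are 5! = 120 possible orderings.
Depot→S1→S2→S3→S4→S5: 5+24+12+4+14 = 59
Depot→S1→S2→S3→S5→S4: 5+24+12+10+14 = 65
Depot→S1→S2→S4→S3→S5: 5+24+16+4+10 = 59
Depot→S1→S2→S4→S5→S3: 5+24+16+14+10 = 69
Depot→S1→S2→S5→S3→S4: 5+24+6+10+4 = 49
Depot→S1→S2→S5→S4→S3: 5+24+6+14+4 = 53
Depot→S1→S3→S2→S4→S5: 5+16+12+16+14 = 63
Depot→S1→S3→S2→S5→S4: 5+16+12+6+14 = 53
Depot→S1→S3→S4→S2→S5: 5+16+4+16+6 = 47
Depot→S1→S3→S4→S5→S2: 5+16+4+14+6 = 45
Depot→S1→S3→S5→S2→S4: 5+16+10+6+16 = 53
Depot→S1→S3→S5→S4→S2: 5+16+10+14+16 = 61
Depot→S1→S4→S2→S3→S5: 5+20+16+12+10 = 63
Depot→S1→S4→S2→S5→S3: 5+20+16+6+10 = 57
… (106 more)
The minimum is 45.
One shortest path: Depot → S1 → S3 → S4 → S5 → S2.

45 min — the minimum one-way total.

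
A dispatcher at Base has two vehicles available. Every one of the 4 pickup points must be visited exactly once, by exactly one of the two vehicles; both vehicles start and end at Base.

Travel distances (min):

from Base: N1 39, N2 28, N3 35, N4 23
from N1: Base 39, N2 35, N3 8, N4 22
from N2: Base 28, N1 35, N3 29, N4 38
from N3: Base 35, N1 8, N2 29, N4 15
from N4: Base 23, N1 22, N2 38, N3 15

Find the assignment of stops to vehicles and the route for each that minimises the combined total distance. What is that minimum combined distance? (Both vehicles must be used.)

141 min — the smallest possible combined total.

Check every non-empty split of the stops between the two vehicles; for each half take its own optimal tour:
  {N1} + {N2, N3, N4}: 78 + 95 = 173
  {N2} + {N1, N3, N4}: 56 + 85 = 141
  {N1, N2} + {N3, N4}: 102 + 73 = 175
  {N3} + {N1, N2, N4}: 70 + 108 = 178
  {N1, N3} + {N2, N4}: 82 + 89 = 171
  {N2, N3} + {N1, N4}: 92 + 84 = 176
  … (7 splits in total)
Best: vehicle 1 Base → N2 → Base = 56; vehicle 2 Base → N1 → N3 → N4 → Base = 85; combined 141.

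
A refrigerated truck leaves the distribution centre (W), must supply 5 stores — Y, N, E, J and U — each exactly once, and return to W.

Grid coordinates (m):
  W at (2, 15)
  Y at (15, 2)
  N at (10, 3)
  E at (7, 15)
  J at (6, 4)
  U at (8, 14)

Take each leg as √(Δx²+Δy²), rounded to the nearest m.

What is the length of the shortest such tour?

Shortest round trip = 41 m.

W - Y - N - E - J - U - W: 18+5+12+11+10+6 = 62
W - Y - N - E - U - J - W: 18+5+12+1+10+12 = 58
W - Y - N - J - E - U - W: 18+5+4+11+1+6 = 45
W - Y - N - J - U - E - W: 18+5+4+10+1+5 = 43
W - Y - N - U - E - J - W: 18+5+11+1+11+12 = 58
W - Y - N - U - J - E - W: 18+5+11+10+11+5 = 60
W - Y - E - N - J - U - W: 18+15+12+4+10+6 = 65
W - Y - E - N - U - J - W: 18+15+12+11+10+12 = 78
W - Y - E - J - N - U - W: 18+15+11+4+11+6 = 65
W - Y - E - J - U - N - W: 18+15+11+10+11+14 = 79
W - Y - E - U - N - J - W: 18+15+1+11+4+12 = 61
W - Y - E - U - J - N - W: 18+15+1+10+4+14 = 62
W - Y - J - N - E - U - W: 18+9+4+12+1+6 = 50
W - Y - J - N - U - E - W: 18+9+4+11+1+5 = 48
… (46 more)
W - E - U - Y - N - J - W: 5+1+14+5+4+12 = 41  ← best
The minimum is 41.
One optimal route: W → E → U → Y → N → J → W (or its reverse).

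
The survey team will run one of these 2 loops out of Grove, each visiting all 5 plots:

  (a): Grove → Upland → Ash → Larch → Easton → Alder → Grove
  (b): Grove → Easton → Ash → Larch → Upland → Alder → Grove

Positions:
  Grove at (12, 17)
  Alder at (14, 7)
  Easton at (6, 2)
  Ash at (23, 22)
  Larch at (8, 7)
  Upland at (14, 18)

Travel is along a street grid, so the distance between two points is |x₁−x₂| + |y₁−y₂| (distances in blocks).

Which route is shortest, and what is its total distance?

78 blocks — (a) is the shortest.

(a): 3 + 13 + 30 + 7 + 13 + 12 = 78
(b): 21 + 37 + 30 + 17 + 11 + 12 = 128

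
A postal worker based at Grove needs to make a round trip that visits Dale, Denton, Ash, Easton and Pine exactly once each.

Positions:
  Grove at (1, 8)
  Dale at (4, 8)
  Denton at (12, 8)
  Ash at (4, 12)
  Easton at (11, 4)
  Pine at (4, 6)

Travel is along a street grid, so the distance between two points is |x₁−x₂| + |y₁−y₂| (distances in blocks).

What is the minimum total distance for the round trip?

Grove-Dale-Denton-Ash-Easton-Pine-Grove: 3+8+12+15+9+5 = 52
Grove-Dale-Denton-Ash-Pine-Easton-Grove: 3+8+12+6+9+14 = 52
Grove-Dale-Denton-Easton-Ash-Pine-Grove: 3+8+5+15+6+5 = 42
Grove-Dale-Denton-Easton-Pine-Ash-Grove: 3+8+5+9+6+7 = 38
Grove-Dale-Denton-Pine-Ash-Easton-Grove: 3+8+10+6+15+14 = 56
Grove-Dale-Denton-Pine-Easton-Ash-Grove: 3+8+10+9+15+7 = 52
Grove-Dale-Ash-Denton-Easton-Pine-Grove: 3+4+12+5+9+5 = 38
Grove-Dale-Ash-Denton-Pine-Easton-Grove: 3+4+12+10+9+14 = 52
Grove-Dale-Ash-Easton-Denton-Pine-Grove: 3+4+15+5+10+5 = 42
Grove-Dale-Ash-Easton-Pine-Denton-Grove: 3+4+15+9+10+11 = 52
Grove-Dale-Ash-Pine-Denton-Easton-Grove: 3+4+6+10+5+14 = 42
Grove-Dale-Ash-Pine-Easton-Denton-Grove: 3+4+6+9+5+11 = 38
Grove-Dale-Easton-Denton-Ash-Pine-Grove: 3+11+5+12+6+5 = 42
Grove-Dale-Easton-Denton-Pine-Ash-Grove: 3+11+5+10+6+7 = 42
… (46 more)
The minimum is 38.
One optimal route: Grove → Dale → Denton → Easton → Pine → Ash → Grove (or its reverse).

38 blocks — the shortest possible round trip.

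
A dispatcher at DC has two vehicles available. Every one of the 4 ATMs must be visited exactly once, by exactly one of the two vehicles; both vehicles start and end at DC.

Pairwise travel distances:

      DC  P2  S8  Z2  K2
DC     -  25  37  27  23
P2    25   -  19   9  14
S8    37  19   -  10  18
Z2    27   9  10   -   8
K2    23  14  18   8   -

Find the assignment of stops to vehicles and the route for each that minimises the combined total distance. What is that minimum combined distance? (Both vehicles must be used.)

127 — the smallest possible combined total.

There are 2^3 − 1 = 7 ways to divide the 4 stops into two non-empty groups. For each, the best each vehicle can do is its own shortest tour through its group:
  {P2} + {S8, Z2, K2}: 50 + 78 = 128
  {S8} + {P2, Z2, K2}: 74 + 65 = 139
  {P2, S8} + {Z2, K2}: 81 + 58 = 139
  {Z2} + {P2, S8, K2}: 54 + 85 = 139
  {P2, Z2} + {S8, K2}: 61 + 78 = 139
  {S8, Z2} + {P2, K2}: 74 + 62 = 136
  … (7 splits in total)
  {P2, S8, Z2} + {K2}: 81 + 46 = 127  ← best
Best: vehicle 1 DC → P2 → S8 → Z2 → DC = 81; vehicle 2 DC → K2 → DC = 46; combined 127.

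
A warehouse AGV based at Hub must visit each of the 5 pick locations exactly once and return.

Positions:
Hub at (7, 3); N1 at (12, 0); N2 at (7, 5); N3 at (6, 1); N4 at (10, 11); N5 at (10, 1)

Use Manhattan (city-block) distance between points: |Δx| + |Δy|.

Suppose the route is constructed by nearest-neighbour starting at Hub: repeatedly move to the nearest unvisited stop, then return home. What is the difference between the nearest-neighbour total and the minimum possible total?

Excess over optimum: 4.

Hub: N2=2, N3=3, N5=5, N1=8, N4=11 ⇒ N2
N2: N3=5, N5=7, N4=9, N1=10 ⇒ N3
N3: N5=4, N1=7, N4=14 ⇒ N5
N5: N1=3, N4=10 ⇒ N1
N1: N4=13 ⇒ N4
NN route Hub → N2 → N3 → N5 → N1 → N4 → Hub costs 38.
Optimal: Hub → N2 → N4 → N1 → N5 → N3 → Hub costs 34 (by enumerating all 60 distinct tours).
Excess = 38 − 34 = 4.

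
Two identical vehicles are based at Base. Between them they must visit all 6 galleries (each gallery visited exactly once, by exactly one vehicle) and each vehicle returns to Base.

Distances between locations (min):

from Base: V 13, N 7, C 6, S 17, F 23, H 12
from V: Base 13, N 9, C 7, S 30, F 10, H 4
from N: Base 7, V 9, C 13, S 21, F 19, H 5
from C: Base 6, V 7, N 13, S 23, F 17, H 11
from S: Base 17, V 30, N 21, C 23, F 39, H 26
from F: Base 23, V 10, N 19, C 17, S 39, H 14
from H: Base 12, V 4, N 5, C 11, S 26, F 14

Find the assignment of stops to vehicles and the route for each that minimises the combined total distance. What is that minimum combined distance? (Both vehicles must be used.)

83 min — the smallest possible combined total.

Try each way of splitting the stops between the two vehicles (each non-empty) and, for each split, find the best tour for each vehicle:
  {V} + {N, C, S, F, H}: 26 + 80 = 106
  {N} + {V, C, S, F, H}: 14 + 80 = 94
  {V, N} + {C, S, F, H}: 29 + 80 = 109
  {C} + {V, N, S, F, H}: 12 + 80 = 92
  {V, C} + {N, S, F, H}: 26 + 80 = 106
  {N, C} + {V, S, F, H}: 26 + 80 = 106
  … (31 splits in total)
  {S} + {V, N, C, F, H}: 34 + 49 = 83  ← best
Best: vehicle 1 Base → S → Base = 34; vehicle 2 Base → N → H → V → F → C → Base = 49; combined 83.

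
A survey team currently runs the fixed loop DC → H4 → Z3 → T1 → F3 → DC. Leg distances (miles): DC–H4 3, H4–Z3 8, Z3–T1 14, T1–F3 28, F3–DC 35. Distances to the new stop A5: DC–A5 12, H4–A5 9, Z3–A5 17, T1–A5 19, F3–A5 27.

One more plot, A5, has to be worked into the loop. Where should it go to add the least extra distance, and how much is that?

Minimum extra distance: 4 miles, inserting A5 between F3 and DC.

Insertion cost between consecutive stops i–j is d(i,A5) + d(A5,j) − d(i,j):
  between DC and H4: 12 + 9 − 3 = 18
  between H4 and Z3: 9 + 17 − 8 = 18
  between Z3 and T1: 17 + 19 − 14 = 22
  between T1 and F3: 19 + 27 − 28 = 18
  between F3 and DC: 27 + 12 − 35 = 4
Cheapest insertion is between F3 and DC, adding 4.
New total = 88 + 4 = 92.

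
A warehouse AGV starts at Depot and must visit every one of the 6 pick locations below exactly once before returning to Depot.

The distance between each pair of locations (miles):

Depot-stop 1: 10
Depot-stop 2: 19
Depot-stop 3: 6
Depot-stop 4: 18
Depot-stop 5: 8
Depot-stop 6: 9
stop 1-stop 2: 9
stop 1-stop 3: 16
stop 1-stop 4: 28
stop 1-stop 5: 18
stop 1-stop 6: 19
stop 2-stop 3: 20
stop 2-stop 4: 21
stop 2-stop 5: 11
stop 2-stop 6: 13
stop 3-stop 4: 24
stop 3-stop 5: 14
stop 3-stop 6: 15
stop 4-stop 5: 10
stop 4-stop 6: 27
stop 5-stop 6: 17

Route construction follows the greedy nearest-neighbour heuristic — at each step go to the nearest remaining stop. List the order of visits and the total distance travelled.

Total distance 88 miles via the nearest-neighbour route Depot → stop 3 → stop 5 → stop 4 → stop 2 → stop 1 → stop 6 → Depot.

From Depot: distances to unvisited — stop 3=6, stop 5=8, stop 6=9, stop 1=10, stop 4=18, stop 2=19. Nearest is stop 3 (6).
From stop 3: distances to unvisited — stop 5=14, stop 6=15, stop 1=16, stop 2=20, stop 4=24. Nearest is stop 5 (14).
From stop 5: distances to unvisited — stop 4=10, stop 2=11, stop 6=17, stop 1=18. Nearest is stop 4 (10).
From stop 4: distances to unvisited — stop 2=21, stop 6=27, stop 1=28. Nearest is stop 2 (21).
From stop 2: distances to unvisited — stop 1=9, stop 6=13. Nearest is stop 1 (9).
From stop 1: distances to unvisited — stop 6=19. Nearest is stop 6 (19).
Return stop 6→Depot: 9.
Total = 6 + 14 + 10 + 21 + 9 + 19 + 9 = 88.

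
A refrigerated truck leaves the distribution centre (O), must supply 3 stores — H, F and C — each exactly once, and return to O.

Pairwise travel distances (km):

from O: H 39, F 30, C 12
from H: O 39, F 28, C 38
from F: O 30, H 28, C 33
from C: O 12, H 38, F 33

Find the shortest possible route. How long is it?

Shortest round trip = 108 km.

With 3 stops there are 3!/2 = 3 distinct round trips (a route and its reverse cost the same).
O → H → F → C → O: 39+28+33+12 = 112
O → H → C → F → O: 39+38+33+30 = 140
O → F → H → C → O: 30+28+38+12 = 108
The minimum is 108.
One optimal route: O → F → H → C → O (or its reverse).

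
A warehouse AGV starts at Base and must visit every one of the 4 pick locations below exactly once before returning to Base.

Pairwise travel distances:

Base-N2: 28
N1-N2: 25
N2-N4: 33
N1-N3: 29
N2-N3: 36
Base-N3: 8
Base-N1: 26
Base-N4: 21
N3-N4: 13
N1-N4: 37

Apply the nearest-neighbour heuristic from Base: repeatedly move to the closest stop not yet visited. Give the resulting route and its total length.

Base → [N3:8 / N4:21 / N1:26 / N2:28] → N3 (8)
N3 → [N4:13 / N1:29 / N2:36] → N4 (13)
N4 → [N2:33 / N1:37] → N2 (33)
N2 → [N1:25] → N1 (25)
Return N1→Base: 26.
Total = 8 + 13 + 33 + 25 + 26 = 105.

Total distance 105 via the nearest-neighbour route Base → N3 → N4 → N2 → N1 → Base.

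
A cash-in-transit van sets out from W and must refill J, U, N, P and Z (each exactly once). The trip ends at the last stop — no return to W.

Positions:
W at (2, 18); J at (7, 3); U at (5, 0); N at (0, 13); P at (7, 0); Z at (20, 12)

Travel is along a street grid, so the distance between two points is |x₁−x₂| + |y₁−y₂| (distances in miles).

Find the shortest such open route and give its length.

There are 5! = 120 possible orderings.
W → J → U → N → P → Z: 20+5+18+20+25 = 88
W → J → U → N → Z → P: 20+5+18+21+25 = 89
W → J → U → P → N → Z: 20+5+2+20+21 = 68
W → J → U → P → Z → N: 20+5+2+25+21 = 73
W → J → U → Z → N → P: 20+5+27+21+20 = 93
W → J → U → Z → P → N: 20+5+27+25+20 = 97
W → J → N → U → P → Z: 20+17+18+2+25 = 82
W → J → N → U → Z → P: 20+17+18+27+25 = 107
W → J → N → P → U → Z: 20+17+20+2+27 = 86
W → J → N → P → Z → U: 20+17+20+25+27 = 109
W → J → N → Z → U → P: 20+17+21+27+2 = 87
W → J → N → Z → P → U: 20+17+21+25+2 = 85
W → J → P → U → N → Z: 20+3+2+18+21 = 64
W → J → P → U → Z → N: 20+3+2+27+21 = 73
… (106 more)
W → N → U → P → J → Z: 7+18+2+3+22 = 52  ← best
The minimum is 52.
One shortest path: W → N → U → P → J → Z.

52 miles — the minimum one-way total.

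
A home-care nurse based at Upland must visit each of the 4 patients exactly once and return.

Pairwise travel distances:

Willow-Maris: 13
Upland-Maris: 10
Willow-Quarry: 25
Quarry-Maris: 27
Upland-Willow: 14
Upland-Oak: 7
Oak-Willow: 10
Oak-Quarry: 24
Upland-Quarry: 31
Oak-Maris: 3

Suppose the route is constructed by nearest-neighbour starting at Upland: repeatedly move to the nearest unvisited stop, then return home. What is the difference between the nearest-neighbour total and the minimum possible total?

Upland: Oak=7, Maris=10, Willow=14, Quarry=31 ⇒ Oak
Oak: Maris=3, Willow=10, Quarry=24 ⇒ Maris
Maris: Willow=13, Quarry=27 ⇒ Willow
Willow: Quarry=25 ⇒ Quarry
NN route Upland → Oak → Maris → Willow → Quarry → Upland costs 79.
Optimal: Upland → Oak → Maris → Quarry → Willow → Upland costs 76 (by enumerating all 12 distinct tours).
Excess = 79 − 76 = 3.

The nearest-neighbour route is 3 longer than optimal.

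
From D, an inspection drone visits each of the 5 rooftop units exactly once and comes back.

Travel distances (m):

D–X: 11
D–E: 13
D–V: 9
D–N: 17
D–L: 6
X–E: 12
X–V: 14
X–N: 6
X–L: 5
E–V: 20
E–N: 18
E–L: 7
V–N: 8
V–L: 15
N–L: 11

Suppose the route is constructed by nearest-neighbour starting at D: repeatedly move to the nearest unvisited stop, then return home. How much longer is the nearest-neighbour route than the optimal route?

10 m longer than the optimal tour.

D: L=6, V=9, X=11, E=13, N=17 ⇒ L
L: X=5, E=7, N=11, V=15 ⇒ X
X: N=6, E=12, V=14 ⇒ N
N: V=8, E=18 ⇒ V
V: E=20 ⇒ E
NN route D → L → X → N → V → E → D costs 58.
Optimal: D → E → L → X → N → V → D costs 48 (by enumerating all 60 distinct tours).
Excess = 58 − 48 = 10.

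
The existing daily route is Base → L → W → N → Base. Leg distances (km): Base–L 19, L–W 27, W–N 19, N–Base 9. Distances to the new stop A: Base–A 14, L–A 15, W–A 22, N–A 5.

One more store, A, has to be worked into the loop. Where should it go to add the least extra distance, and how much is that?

+8 km — insert A between W and N.

Insertion cost between consecutive stops i–j is d(i,A) + d(A,j) − d(i,j):
  between Base and L: 14 + 15 − 19 = 10
  between L and W: 15 + 22 − 27 = 10
  between W and N: 22 + 5 − 19 = 8
  between N and Base: 5 + 14 − 9 = 10
Cheapest insertion is between W and N, adding 8.
New total = 74 + 8 = 82.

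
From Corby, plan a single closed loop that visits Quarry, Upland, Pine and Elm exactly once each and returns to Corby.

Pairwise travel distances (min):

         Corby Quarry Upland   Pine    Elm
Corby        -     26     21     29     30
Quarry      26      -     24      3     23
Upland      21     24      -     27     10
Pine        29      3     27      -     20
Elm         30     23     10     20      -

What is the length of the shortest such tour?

With 4 stops there are 4!/2 = 12 distinct round trips (a route and its reverse cost the same).
Corby - Quarry - Upland - Pine - Elm - Corby: 26+24+27+20+30 = 127
Corby - Quarry - Upland - Elm - Pine - Corby: 26+24+10+20+29 = 109
Corby - Quarry - Pine - Upland - Elm - Corby: 26+3+27+10+30 = 96
Corby - Quarry - Pine - Elm - Upland - Corby: 26+3+20+10+21 = 80
Corby - Quarry - Elm - Upland - Pine - Corby: 26+23+10+27+29 = 115
Corby - Quarry - Elm - Pine - Upland - Corby: 26+23+20+27+21 = 117
Corby - Upland - Quarry - Pine - Elm - Corby: 21+24+3+20+30 = 98
Corby - Upland - Quarry - Elm - Pine - Corby: 21+24+23+20+29 = 117
Corby - Upland - Pine - Quarry - Elm - Corby: 21+27+3+23+30 = 104
Corby - Upland - Elm - Quarry - Pine - Corby: 21+10+23+3+29 = 86
Corby - Pine - Quarry - Upland - Elm - Corby: 29+3+24+10+30 = 96
Corby - Pine - Upland - Quarry - Elm - Corby: 29+27+24+23+30 = 133
The minimum is 80.
One optimal route: Corby → Quarry → Pine → Elm → Upland → Corby (or its reverse).

Shortest round trip = 80 min.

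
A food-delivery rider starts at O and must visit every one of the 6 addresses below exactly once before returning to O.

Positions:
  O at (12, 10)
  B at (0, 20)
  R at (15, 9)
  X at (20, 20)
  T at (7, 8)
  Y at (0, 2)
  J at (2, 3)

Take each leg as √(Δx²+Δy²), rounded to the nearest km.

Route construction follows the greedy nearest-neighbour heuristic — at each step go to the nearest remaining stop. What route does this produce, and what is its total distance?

O → [R:3 / T:5 / J:12 / X:13 / Y:14 / B:16] → R (3)
R → [T:8 / X:12 / J:14 / Y:17 / B:19] → T (8)
T → [J:7 / Y:9 / B:14 / X:18] → J (7)
J → [Y:2 / B:17 / X:25] → Y (2)
Y → [B:18 / X:27] → B (18)
B → [X:20] → X (20)
Return X→O: 13.
Total = 3 + 8 + 7 + 2 + 18 + 20 + 13 = 71.

Nearest-neighbour total = 71 km; route O → R → T → J → Y → B → X → O.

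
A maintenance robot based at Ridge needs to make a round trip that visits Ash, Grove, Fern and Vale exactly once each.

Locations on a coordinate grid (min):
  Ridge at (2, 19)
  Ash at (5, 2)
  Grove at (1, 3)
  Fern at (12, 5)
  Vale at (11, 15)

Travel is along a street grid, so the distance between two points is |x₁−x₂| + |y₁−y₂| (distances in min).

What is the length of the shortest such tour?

With 4 stops there are 4!/2 = 12 distinct round trips (a route and its reverse cost the same).
Ridge→Ash→Grove→Fern→Vale→Ridge: 20+5+13+11+13 = 62
Ridge→Ash→Grove→Vale→Fern→Ridge: 20+5+22+11+24 = 82
Ridge→Ash→Fern→Grove→Vale→Ridge: 20+10+13+22+13 = 78
Ridge→Ash→Fern→Vale→Grove→Ridge: 20+10+11+22+17 = 80
Ridge→Ash→Vale→Grove→Fern→Ridge: 20+19+22+13+24 = 98
Ridge→Ash→Vale→Fern→Grove→Ridge: 20+19+11+13+17 = 80
Ridge→Grove→Ash→Fern→Vale→Ridge: 17+5+10+11+13 = 56
Ridge→Grove→Ash→Vale→Fern→Ridge: 17+5+19+11+24 = 76
Ridge→Grove→Fern→Ash→Vale→Ridge: 17+13+10+19+13 = 72
Ridge→Grove→Vale→Ash→Fern→Ridge: 17+22+19+10+24 = 92
Ridge→Fern→Ash→Grove→Vale→Ridge: 24+10+5+22+13 = 74
Ridge→Fern→Grove→Ash→Vale→Ridge: 24+13+5+19+13 = 74
The minimum is 56.
One optimal route: Ridge → Grove → Ash → Fern → Vale → Ridge (or its reverse).

Shortest round trip = 56 min.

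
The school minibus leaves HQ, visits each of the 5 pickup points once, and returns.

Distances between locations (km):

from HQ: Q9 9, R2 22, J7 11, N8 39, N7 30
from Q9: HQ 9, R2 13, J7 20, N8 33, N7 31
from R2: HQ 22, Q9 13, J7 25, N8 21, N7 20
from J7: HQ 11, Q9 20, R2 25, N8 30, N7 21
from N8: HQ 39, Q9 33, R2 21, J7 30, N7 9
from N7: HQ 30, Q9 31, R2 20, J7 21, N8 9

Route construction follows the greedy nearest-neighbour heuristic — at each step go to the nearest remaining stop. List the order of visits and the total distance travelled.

Total distance 92 km via the nearest-neighbour route HQ → Q9 → R2 → N7 → N8 → J7 → HQ.

HQ → [Q9:9 / J7:11 / R2:22 / N7:30 / N8:39] → Q9 (9)
Q9 → [R2:13 / J7:20 / N7:31 / N8:33] → R2 (13)
R2 → [N7:20 / N8:21 / J7:25] → N7 (20)
N7 → [N8:9 / J7:21] → N8 (9)
N8 → [J7:30] → J7 (30)
Return J7→HQ: 11.
Total = 9 + 13 + 20 + 9 + 30 + 11 = 92.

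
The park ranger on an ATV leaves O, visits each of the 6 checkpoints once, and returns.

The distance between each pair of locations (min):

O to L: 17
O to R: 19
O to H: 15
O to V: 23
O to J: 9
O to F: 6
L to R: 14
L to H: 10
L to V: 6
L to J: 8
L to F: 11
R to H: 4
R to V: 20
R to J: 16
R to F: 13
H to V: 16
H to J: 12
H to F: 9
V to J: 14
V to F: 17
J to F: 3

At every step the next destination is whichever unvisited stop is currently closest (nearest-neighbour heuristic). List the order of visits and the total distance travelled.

At O the remaining stops are F 6, J 9, H 15, L 17, R 19, V 23; go to F.
At F the remaining stops are J 3, H 9, L 11, R 13, V 17; go to J.
At J the remaining stops are L 8, H 12, V 14, R 16; go to L.
At L the remaining stops are V 6, H 10, R 14; go to V.
At V the remaining stops are H 16, R 20; go to H.
At H the remaining stops are R 4; go to R.
Return R→O: 19.
Total = 6 + 3 + 8 + 6 + 16 + 4 + 19 = 62.

Nearest-neighbour total = 62 min; route O → F → J → L → V → H → R → O.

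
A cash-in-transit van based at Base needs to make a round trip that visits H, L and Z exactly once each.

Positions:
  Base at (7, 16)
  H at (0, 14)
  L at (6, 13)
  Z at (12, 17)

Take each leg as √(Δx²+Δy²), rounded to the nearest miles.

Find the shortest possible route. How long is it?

Minimum total distance: 25 miles.

Base → H → L → Z → Base: 7+6+7+5 = 25
Base → H → Z → L → Base: 7+12+7+3 = 29
Base → L → H → Z → Base: 3+6+12+5 = 26
The minimum is 25.
One optimal route: Base → H → L → Z → Base (or its reverse).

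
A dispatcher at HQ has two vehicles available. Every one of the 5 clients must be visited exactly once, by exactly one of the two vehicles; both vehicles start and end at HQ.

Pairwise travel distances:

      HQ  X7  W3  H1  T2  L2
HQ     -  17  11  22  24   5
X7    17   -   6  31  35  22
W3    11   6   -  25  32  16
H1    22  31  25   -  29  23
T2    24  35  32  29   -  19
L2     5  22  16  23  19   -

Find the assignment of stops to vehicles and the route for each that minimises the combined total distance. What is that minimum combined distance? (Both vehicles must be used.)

109 — the smallest possible combined total.

Try each way of splitting the stops between the two vehicles (each non-empty) and, for each split, find the best tour for each vehicle:
  {X7} + {W3, H1, T2, L2}: 34 + 89 = 123
  {W3} + {X7, H1, T2, L2}: 22 + 101 = 123
  {X7, W3} + {H1, T2, L2}: 34 + 75 = 109
  {H1} + {X7, W3, T2, L2}: 44 + 76 = 120
  {X7, H1} + {W3, T2, L2}: 70 + 67 = 137
  {W3, H1} + {X7, T2, L2}: 58 + 76 = 134
  … (15 splits in total)
Best: vehicle 1 HQ → X7 → W3 → HQ = 34; vehicle 2 HQ → H1 → T2 → L2 → HQ = 75; combined 109.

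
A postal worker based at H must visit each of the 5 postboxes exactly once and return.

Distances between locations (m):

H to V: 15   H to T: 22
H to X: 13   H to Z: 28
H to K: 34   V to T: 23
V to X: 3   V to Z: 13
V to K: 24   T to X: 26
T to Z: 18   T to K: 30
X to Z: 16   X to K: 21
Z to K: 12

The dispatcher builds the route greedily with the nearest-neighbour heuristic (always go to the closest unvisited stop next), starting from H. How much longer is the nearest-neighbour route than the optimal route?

2 m longer than the optimal tour.

From H: X=13, V=15, T=22, Z=28, K=34 → choose X (13).
From X: V=3, Z=16, K=21, T=26 → choose V (3).
From V: Z=13, T=23, K=24 → choose Z (13).
From Z: K=12, T=18 → choose K (12).
From K: T=30 → choose T (30).
NN route H → X → V → Z → K → T → H costs 93.
Optimal: H → V → X → K → Z → T → H costs 91 (by enumerating all 60 distinct tours).
Excess = 93 − 91 = 2.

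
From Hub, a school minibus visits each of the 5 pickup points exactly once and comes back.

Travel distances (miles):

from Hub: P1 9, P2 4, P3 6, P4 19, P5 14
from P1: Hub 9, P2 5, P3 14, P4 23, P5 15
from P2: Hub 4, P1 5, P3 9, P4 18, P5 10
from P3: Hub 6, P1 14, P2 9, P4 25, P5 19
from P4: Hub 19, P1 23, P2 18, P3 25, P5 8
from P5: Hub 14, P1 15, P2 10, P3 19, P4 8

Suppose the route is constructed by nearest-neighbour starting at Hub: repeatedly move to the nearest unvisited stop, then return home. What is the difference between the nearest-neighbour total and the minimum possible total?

The nearest-neighbour route is 7 miles longer than optimal.

From Hub: P2=4, P3=6, P1=9, P5=14, P4=19 → choose P2 (4).
From P2: P1=5, P3=9, P5=10, P4=18 → choose P1 (5).
From P1: P3=14, P5=15, P4=23 → choose P3 (14).
From P3: P5=19, P4=25 → choose P5 (19).
From P5: P4=8 → choose P4 (8).
NN route Hub → P2 → P1 → P3 → P5 → P4 → Hub costs 69.
Optimal: Hub → P3 → P1 → P2 → P5 → P4 → Hub costs 62 (by enumerating all 60 distinct tours).
Excess = 69 − 62 = 7.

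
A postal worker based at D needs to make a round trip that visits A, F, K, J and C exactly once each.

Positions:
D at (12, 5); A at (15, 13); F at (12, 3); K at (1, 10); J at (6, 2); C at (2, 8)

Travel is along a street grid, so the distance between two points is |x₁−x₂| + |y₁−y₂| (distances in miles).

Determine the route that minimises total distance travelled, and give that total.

Minimum total distance: 50 miles.

With 5 stops there are 5!/2 = 60 distinct round trips (a route and its reverse cost the same).
D - A - F - K - J - C - D: 11+13+18+13+10+13 = 78
D - A - F - K - C - J - D: 11+13+18+3+10+9 = 64
D - A - F - J - K - C - D: 11+13+7+13+3+13 = 60
D - A - F - J - C - K - D: 11+13+7+10+3+16 = 60
D - A - F - C - K - J - D: 11+13+15+3+13+9 = 64
D - A - F - C - J - K - D: 11+13+15+10+13+16 = 78
D - A - K - F - J - C - D: 11+17+18+7+10+13 = 76
D - A - K - F - C - J - D: 11+17+18+15+10+9 = 80
D - A - K - J - F - C - D: 11+17+13+7+15+13 = 76
D - A - K - J - C - F - D: 11+17+13+10+15+2 = 68
D - A - K - C - F - J - D: 11+17+3+15+7+9 = 62
D - A - K - C - J - F - D: 11+17+3+10+7+2 = 50
D - A - J - F - K - C - D: 11+20+7+18+3+13 = 72
D - A - J - F - C - K - D: 11+20+7+15+3+16 = 72
… (46 more)
The minimum is 50.
One optimal route: D → A → K → C → J → F → D (or its reverse).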